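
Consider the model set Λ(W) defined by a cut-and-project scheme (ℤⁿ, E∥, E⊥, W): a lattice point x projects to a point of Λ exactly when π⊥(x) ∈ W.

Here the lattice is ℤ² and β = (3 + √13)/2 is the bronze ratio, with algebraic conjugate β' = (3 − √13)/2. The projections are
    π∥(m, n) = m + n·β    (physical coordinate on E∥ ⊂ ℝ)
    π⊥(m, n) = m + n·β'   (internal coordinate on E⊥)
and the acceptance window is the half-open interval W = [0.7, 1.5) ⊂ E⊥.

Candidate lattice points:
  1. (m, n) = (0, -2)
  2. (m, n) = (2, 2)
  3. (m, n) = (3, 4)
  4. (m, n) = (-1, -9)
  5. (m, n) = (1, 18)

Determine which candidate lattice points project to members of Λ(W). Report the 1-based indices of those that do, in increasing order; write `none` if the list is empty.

β' = (3−√13)/2 ≈ -0.3028.
candidate 1: (m,n)=(0,-2) → π∥ = 0-2·β ≈ -6.6056, π⊥ = 0-2·β' ≈ 0.6056 ∉ [0.7, 1.5) ⇒ out
candidate 2: (m,n)=(2,2) → π∥ = 2+2·β ≈ 8.6056, π⊥ = 2+2·β' ≈ 1.3944 ∈ [0.7, 1.5) ⇒ IN Λ
candidate 3: (m,n)=(3,4) → π∥ = 3+4·β ≈ 16.2111, π⊥ = 3+4·β' ≈ 1.7889 ∉ [0.7, 1.5) ⇒ out
candidate 4: (m,n)=(-1,-9) → π∥ = -1-9·β ≈ -30.7250, π⊥ = -1-9·β' ≈ 1.7250 ∉ [0.7, 1.5) ⇒ out
candidate 5: (m,n)=(1,18) → π∥ = 1+18·β ≈ 60.4500, π⊥ = 1+18·β' ≈ -4.4500 ∉ [0.7, 1.5) ⇒ out

2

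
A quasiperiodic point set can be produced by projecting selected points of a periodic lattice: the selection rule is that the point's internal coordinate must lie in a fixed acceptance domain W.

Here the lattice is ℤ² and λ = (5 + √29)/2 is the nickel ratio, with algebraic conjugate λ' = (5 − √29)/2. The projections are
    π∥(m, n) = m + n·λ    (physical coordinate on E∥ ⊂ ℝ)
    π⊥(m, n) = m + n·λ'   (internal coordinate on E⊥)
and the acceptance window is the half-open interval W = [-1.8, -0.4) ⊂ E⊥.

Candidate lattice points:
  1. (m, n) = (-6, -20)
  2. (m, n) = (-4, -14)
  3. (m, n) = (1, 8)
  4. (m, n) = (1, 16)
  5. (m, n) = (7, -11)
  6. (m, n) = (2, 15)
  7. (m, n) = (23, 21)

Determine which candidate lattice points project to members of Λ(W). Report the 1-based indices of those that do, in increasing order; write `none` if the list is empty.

λ' = (5−√29)/2 ≈ -0.192582.
#1 (-6,-20): internal coord -6 + (-20)·λ' = -2.148352; -2.148352 ∉ [-1.8, -0.4) → out
#2 (-4,-14): internal coord -4 + (-14)·λ' = -1.303846; -1.303846 ∈ [-1.8, -0.4) → IN Λ
#3 (1,8): internal coord 1 + (8)·λ' = -0.540659; -0.540659 ∈ [-1.8, -0.4) → IN Λ
#4 (1,16): internal coord 1 + (16)·λ' = -2.081318; -2.081318 ∉ [-1.8, -0.4) → out
#5 (7,-11): internal coord 7 + (-11)·λ' = +9.118406; +9.118406 ∉ [-1.8, -0.4) → out
#6 (2,15): internal coord 2 + (15)·λ' = -0.888736; -0.888736 ∈ [-1.8, -0.4) → IN Λ
#7 (23,21): internal coord 23 + (21)·λ' = +18.955770; +18.955770 ∉ [-1.8, -0.4) → out

2, 3, 6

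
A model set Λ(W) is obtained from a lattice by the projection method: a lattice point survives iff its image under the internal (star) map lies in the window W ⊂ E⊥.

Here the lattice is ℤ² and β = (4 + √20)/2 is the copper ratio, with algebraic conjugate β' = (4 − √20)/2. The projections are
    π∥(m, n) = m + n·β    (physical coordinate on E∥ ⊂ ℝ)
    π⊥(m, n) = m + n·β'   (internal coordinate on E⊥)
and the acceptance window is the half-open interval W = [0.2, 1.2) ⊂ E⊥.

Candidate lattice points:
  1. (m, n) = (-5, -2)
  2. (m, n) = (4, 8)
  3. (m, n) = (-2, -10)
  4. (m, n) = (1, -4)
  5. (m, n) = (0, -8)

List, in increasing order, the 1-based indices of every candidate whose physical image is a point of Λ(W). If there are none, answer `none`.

3

Numerically β ≈ 4.236068 and β' = −1/β ≈ -0.236068.
#1 (-5,-2): internal coord -5 + (-2)·β' = -4.527864; -4.527864 ∉ [0.2, 1.2) → out
#2 (4,8): internal coord 4 + (8)·β' = +2.111456; +2.111456 ∉ [0.2, 1.2) → out
#3 (-2,-10): internal coord -2 + (-10)·β' = +0.360680; +0.360680 ∈ [0.2, 1.2) → IN Λ
#4 (1,-4): internal coord 1 + (-4)·β' = +1.944272; +1.944272 ∉ [0.2, 1.2) → out
#5 (0,-8): internal coord 0 + (-8)·β' = +1.888544; +1.888544 ∉ [0.2, 1.2) → out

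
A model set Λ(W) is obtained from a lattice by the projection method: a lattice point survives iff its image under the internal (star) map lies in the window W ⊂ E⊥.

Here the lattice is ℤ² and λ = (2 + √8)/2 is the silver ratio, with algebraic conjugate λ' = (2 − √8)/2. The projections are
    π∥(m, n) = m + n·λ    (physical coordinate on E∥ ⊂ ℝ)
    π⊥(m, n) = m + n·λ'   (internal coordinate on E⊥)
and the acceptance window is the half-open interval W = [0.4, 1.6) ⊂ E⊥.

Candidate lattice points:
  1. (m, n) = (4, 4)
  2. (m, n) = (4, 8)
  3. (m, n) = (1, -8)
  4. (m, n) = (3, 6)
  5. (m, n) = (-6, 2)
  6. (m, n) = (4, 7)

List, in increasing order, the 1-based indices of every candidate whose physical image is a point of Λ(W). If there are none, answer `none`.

Compute λ' = (2−√8)/2 = -0.41421, so π⊥(m,n) = m -0.41421·n.
candidate 1: (m,n)=(4,4) → π∥ = 4+4·λ ≈ 13.65685, π⊥ = 4+4·λ' ≈ 2.34315 ∉ [0.4, 1.6) ⇒ out
candidate 2: (m,n)=(4,8) → π∥ = 4+8·λ ≈ 23.31371, π⊥ = 4+8·λ' ≈ 0.68629 ∈ [0.4, 1.6) ⇒ IN Λ
candidate 3: (m,n)=(1,-8) → π∥ = 1-8·λ ≈ -18.31371, π⊥ = 1-8·λ' ≈ 4.31371 ∉ [0.4, 1.6) ⇒ out
candidate 4: (m,n)=(3,6) → π∥ = 3+6·λ ≈ 17.48528, π⊥ = 3+6·λ' ≈ 0.51472 ∈ [0.4, 1.6) ⇒ IN Λ
candidate 5: (m,n)=(-6,2) → π∥ = -6+2·λ ≈ -1.17157, π⊥ = -6+2·λ' ≈ -6.82843 ∉ [0.4, 1.6) ⇒ out
candidate 6: (m,n)=(4,7) → π∥ = 4+7·λ ≈ 20.89949, π⊥ = 4+7·λ' ≈ 1.10051 ∈ [0.4, 1.6) ⇒ IN Λ

2, 4, 6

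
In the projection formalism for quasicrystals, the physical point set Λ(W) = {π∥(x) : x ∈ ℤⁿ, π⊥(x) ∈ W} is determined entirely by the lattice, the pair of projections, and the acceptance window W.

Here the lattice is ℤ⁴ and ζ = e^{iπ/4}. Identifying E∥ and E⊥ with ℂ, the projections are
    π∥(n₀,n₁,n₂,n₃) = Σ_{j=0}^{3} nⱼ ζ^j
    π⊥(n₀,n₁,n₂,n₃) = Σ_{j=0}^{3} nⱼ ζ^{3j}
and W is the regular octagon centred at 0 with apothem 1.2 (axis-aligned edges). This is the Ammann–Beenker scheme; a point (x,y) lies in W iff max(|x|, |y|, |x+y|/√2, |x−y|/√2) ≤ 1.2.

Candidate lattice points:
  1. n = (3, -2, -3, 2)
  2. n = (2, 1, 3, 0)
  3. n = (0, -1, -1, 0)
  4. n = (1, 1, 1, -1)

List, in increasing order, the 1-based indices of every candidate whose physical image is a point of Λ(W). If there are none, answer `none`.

3, 4

Internal map: ζ^{3j} for j=0..3 gives (1,0), (−√2/2,√2/2), (0,−1), (√2/2,√2/2).
#1 (3, -2, -3, 2): internal (5.8284, 3.0000); octagon support 6.2426 vs apothem 1.2 → ∉ W
#2 (2, 1, 3, 0): internal (1.2929, -2.2929); octagon support 2.5355 vs apothem 1.2 → ∉ W
#3 (0, -1, -1, 0): internal (0.7071, 0.2929); octagon support 0.7071 vs apothem 1.2 → ∈ W
#4 (1, 1, 1, -1): internal (-0.4142, -1.0000); octagon support 1.0000 vs apothem 1.2 → ∈ W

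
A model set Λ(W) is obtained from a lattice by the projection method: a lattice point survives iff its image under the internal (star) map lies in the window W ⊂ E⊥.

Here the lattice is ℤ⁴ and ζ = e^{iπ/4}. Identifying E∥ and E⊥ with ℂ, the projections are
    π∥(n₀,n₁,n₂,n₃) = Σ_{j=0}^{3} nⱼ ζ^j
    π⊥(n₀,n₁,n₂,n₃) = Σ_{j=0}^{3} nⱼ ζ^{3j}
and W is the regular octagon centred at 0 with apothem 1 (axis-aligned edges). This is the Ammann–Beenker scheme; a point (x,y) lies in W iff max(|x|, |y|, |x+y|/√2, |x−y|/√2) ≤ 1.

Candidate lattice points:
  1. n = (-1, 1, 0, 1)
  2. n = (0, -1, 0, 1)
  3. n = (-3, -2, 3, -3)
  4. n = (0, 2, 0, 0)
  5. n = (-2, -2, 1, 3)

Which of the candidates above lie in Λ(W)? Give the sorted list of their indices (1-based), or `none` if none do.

π⊥(n) = n₀ + n₁ζ³ + n₂ζ⁶ + n₃ζ⁹ where ζ = e^{iπ/4}.
candidate 1: n = (-1, 1, 0, 1) → π⊥ ≈ (-1.0000, +1.4142); max(|x|,|y|,|x±y|/√2) = 1.7071 > 1 ⇒ ∉ W
candidate 2: n = (0, -1, 0, 1) → π⊥ ≈ (+1.4142, +0.0000); max(|x|,|y|,|x±y|/√2) = 1.4142 > 1 ⇒ ∉ W
candidate 3: n = (-3, -2, 3, -3) → π⊥ ≈ (-3.7071, -6.5355); max(|x|,|y|,|x±y|/√2) = 7.2426 > 1 ⇒ ∉ W
candidate 4: n = (0, 2, 0, 0) → π⊥ ≈ (-1.4142, +1.4142); max(|x|,|y|,|x±y|/√2) = 2.0000 > 1 ⇒ ∉ W
candidate 5: n = (-2, -2, 1, 3) → π⊥ ≈ (+1.5355, -0.2929); max(|x|,|y|,|x±y|/√2) = 1.5355 > 1 ⇒ ∉ W

none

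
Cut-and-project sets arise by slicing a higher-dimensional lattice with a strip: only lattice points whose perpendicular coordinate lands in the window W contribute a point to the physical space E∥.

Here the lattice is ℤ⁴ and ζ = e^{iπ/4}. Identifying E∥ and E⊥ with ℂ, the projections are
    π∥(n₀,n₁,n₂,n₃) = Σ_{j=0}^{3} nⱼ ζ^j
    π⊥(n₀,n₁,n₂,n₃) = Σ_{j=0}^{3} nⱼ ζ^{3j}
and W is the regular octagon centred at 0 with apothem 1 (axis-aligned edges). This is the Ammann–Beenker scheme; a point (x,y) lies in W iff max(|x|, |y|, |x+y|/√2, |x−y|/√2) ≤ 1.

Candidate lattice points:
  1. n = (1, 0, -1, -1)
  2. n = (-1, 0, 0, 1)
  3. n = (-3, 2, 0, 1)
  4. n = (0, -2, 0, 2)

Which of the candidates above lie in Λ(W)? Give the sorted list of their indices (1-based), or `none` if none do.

With ζ = e^{iπ/4} the internal vectors are ζ^0,ζ^3,ζ^6,ζ^9.
candidate 1: n = (1, 0, -1, -1) → π⊥ ≈ (+0.2929, +0.2929); max(|x|,|y|,|x±y|/√2) = 0.4142 ≤ 1 ⇒ ∈ W
candidate 2: n = (-1, 0, 0, 1) → π⊥ ≈ (-0.2929, +0.7071); max(|x|,|y|,|x±y|/√2) = 0.7071 ≤ 1 ⇒ ∈ W
candidate 3: n = (-3, 2, 0, 1) → π⊥ ≈ (-3.7071, +2.1213); max(|x|,|y|,|x±y|/√2) = 4.1213 > 1 ⇒ ∉ W
candidate 4: n = (0, -2, 0, 2) → π⊥ ≈ (+2.8284, +0.0000); max(|x|,|y|,|x±y|/√2) = 2.8284 > 1 ⇒ ∉ W

1, 2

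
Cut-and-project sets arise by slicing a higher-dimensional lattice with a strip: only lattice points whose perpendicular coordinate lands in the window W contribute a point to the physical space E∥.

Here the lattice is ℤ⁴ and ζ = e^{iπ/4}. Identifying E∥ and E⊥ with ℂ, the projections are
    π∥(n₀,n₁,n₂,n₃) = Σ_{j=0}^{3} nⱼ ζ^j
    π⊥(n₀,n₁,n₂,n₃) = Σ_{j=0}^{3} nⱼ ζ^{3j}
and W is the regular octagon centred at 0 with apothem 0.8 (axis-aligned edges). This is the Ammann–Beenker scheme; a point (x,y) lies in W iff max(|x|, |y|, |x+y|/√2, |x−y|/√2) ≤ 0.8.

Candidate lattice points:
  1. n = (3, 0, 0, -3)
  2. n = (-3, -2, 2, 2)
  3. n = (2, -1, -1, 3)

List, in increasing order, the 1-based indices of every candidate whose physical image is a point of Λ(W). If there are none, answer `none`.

none

π⊥(n) = n₀ + n₁ζ³ + n₂ζ⁶ + n₃ζ⁹ where ζ = e^{iπ/4}.
candidate 1: n = (3, 0, 0, -3) → π⊥ ≈ (+0.87868, -2.12132); max(|x|,|y|,|x±y|/√2) = 2.12132 > 0.8 ⇒ ∉ W
candidate 2: n = (-3, -2, 2, 2) → π⊥ ≈ (-0.17157, -2.00000); max(|x|,|y|,|x±y|/√2) = 2.00000 > 0.8 ⇒ ∉ W
candidate 3: n = (2, -1, -1, 3) → π⊥ ≈ (+4.82843, +2.41421); max(|x|,|y|,|x±y|/√2) = 5.12132 > 0.8 ⇒ ∉ W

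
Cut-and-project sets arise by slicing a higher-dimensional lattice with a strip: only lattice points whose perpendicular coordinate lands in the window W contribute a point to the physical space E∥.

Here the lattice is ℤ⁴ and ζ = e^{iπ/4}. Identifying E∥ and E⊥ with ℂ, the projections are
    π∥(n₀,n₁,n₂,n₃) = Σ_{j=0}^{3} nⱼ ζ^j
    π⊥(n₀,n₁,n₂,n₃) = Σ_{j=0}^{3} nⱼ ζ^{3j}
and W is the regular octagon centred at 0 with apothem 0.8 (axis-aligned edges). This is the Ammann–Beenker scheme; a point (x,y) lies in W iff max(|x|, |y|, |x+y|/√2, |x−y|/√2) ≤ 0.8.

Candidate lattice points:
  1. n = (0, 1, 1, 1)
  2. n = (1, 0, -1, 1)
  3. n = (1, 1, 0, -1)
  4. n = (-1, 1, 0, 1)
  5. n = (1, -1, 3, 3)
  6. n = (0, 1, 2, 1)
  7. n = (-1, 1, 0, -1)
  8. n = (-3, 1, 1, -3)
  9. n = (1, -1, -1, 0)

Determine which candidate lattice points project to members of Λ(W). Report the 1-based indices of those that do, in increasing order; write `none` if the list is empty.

1, 3, 6

π⊥(n) = n₀ + n₁ζ³ + n₂ζ⁶ + n₃ζ⁹ where ζ = e^{iπ/4}.
#1 (0, 1, 1, 1): internal (0.00000, 0.41421); octagon support 0.41421 vs apothem 0.8 → ∈ W
#2 (1, 0, -1, 1): internal (1.70711, 1.70711); octagon support 2.41421 vs apothem 0.8 → ∉ W
#3 (1, 1, 0, -1): internal (-0.41421, 0.00000); octagon support 0.41421 vs apothem 0.8 → ∈ W
#4 (-1, 1, 0, 1): internal (-1.00000, 1.41421); octagon support 1.70711 vs apothem 0.8 → ∉ W
#5 (1, -1, 3, 3): internal (3.82843, -1.58579); octagon support 3.82843 vs apothem 0.8 → ∉ W
#6 (0, 1, 2, 1): internal (0.00000, -0.58579); octagon support 0.58579 vs apothem 0.8 → ∈ W
#7 (-1, 1, 0, -1): internal (-2.41421, 0.00000); octagon support 2.41421 vs apothem 0.8 → ∉ W
#8 (-3, 1, 1, -3): internal (-5.82843, -2.41421); octagon support 5.82843 vs apothem 0.8 → ∉ W
#9 (1, -1, -1, 0): internal (1.70711, 0.29289); octagon support 1.70711 vs apothem 0.8 → ∉ W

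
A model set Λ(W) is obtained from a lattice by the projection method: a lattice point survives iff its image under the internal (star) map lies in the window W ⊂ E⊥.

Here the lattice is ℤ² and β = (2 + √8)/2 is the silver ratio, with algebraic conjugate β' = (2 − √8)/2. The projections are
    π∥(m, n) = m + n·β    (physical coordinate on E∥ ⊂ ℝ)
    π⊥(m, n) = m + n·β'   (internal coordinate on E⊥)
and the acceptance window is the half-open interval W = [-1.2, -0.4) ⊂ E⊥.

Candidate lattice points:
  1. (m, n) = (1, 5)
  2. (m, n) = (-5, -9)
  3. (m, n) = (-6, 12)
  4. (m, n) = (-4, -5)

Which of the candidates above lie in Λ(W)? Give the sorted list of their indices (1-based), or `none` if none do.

1

β' = (2−√8)/2 ≈ -0.4142.
candidate 1: (m,n)=(1,5) → π∥ = 1+5·β ≈ 13.0711, π⊥ = 1+5·β' ≈ -1.0711 ∈ [-1.2, -0.4) ⇒ IN Λ
candidate 2: (m,n)=(-5,-9) → π∥ = -5-9·β ≈ -26.7279, π⊥ = -5-9·β' ≈ -1.2721 ∉ [-1.2, -0.4) ⇒ out
candidate 3: (m,n)=(-6,12) → π∥ = -6+12·β ≈ 22.9706, π⊥ = -6+12·β' ≈ -10.9706 ∉ [-1.2, -0.4) ⇒ out
candidate 4: (m,n)=(-4,-5) → π∥ = -4-5·β ≈ -16.0711, π⊥ = -4-5·β' ≈ -1.9289 ∉ [-1.2, -0.4) ⇒ out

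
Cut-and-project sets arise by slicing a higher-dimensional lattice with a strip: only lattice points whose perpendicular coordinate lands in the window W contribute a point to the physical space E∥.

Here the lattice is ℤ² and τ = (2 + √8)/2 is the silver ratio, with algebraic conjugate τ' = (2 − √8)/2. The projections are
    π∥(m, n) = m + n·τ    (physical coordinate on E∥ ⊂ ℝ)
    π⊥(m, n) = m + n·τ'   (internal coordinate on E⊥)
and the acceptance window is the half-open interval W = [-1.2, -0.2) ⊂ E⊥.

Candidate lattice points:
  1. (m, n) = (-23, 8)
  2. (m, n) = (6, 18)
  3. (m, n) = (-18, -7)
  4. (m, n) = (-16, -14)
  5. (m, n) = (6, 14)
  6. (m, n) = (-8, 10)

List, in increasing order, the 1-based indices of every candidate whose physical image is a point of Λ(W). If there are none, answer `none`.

Compute τ' = (2−√8)/2 = -0.4142, so π⊥(m,n) = m -0.4142·n.
[1] lift (-23,8): star map gives -26.3137; window check -1.2 ≤ -26.3137 < -0.2 is false → out
[2] lift (6,18): star map gives -1.4558; window check -1.2 ≤ -1.4558 < -0.2 is false → out
[3] lift (-18,-7): star map gives -15.1005; window check -1.2 ≤ -15.1005 < -0.2 is false → out
[4] lift (-16,-14): star map gives -10.2010; window check -1.2 ≤ -10.2010 < -0.2 is false → out
[5] lift (6,14): star map gives 0.2010; window check -1.2 ≤ 0.2010 < -0.2 is false → out
[6] lift (-8,10): star map gives -12.1421; window check -1.2 ≤ -12.1421 < -0.2 is false → out

none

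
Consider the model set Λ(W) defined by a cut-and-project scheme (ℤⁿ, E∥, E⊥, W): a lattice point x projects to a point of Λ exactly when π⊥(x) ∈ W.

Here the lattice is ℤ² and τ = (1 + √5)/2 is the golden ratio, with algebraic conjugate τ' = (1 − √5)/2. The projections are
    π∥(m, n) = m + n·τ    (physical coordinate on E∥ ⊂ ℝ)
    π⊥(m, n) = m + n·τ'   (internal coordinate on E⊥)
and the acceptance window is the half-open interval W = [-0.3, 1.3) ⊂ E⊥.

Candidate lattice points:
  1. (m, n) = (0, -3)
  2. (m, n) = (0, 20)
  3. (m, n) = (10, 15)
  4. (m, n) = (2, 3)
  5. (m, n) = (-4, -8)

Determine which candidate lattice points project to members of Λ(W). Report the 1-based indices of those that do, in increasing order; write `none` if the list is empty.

3, 4, 5

τ' = (1−√5)/2 ≈ -0.61803.
candidate 1: (m,n)=(0,-3) → π∥ = 0-3·τ ≈ -4.85410, π⊥ = 0-3·τ' ≈ 1.85410 ∉ [-0.3, 1.3) ⇒ out
candidate 2: (m,n)=(0,20) → π∥ = 0+20·τ ≈ 32.36068, π⊥ = 0+20·τ' ≈ -12.36068 ∉ [-0.3, 1.3) ⇒ out
candidate 3: (m,n)=(10,15) → π∥ = 10+15·τ ≈ 34.27051, π⊥ = 10+15·τ' ≈ 0.72949 ∈ [-0.3, 1.3) ⇒ IN Λ
candidate 4: (m,n)=(2,3) → π∥ = 2+3·τ ≈ 6.85410, π⊥ = 2+3·τ' ≈ 0.14590 ∈ [-0.3, 1.3) ⇒ IN Λ
candidate 5: (m,n)=(-4,-8) → π∥ = -4-8·τ ≈ -16.94427, π⊥ = -4-8·τ' ≈ 0.94427 ∈ [-0.3, 1.3) ⇒ IN Λ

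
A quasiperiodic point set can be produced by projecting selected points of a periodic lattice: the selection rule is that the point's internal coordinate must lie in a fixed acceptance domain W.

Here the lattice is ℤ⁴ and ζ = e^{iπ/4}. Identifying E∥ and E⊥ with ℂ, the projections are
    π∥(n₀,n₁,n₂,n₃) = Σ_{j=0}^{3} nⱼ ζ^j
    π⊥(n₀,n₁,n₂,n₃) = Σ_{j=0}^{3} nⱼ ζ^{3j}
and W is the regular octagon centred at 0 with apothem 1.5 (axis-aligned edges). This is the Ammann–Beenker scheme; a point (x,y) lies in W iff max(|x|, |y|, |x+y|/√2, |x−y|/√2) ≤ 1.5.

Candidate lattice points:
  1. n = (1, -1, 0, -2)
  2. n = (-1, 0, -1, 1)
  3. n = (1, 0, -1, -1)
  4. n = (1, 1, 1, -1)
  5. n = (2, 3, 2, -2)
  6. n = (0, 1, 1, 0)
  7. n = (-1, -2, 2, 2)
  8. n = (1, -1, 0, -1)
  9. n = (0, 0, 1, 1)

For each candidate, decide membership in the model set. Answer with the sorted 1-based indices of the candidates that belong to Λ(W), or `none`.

π⊥(n) = n₀ + n₁ζ³ + n₂ζ⁶ + n₃ζ⁹ where ζ = e^{iπ/4}.
candidate 1: n = (1, -1, 0, -2) → π⊥ ≈ (+0.29289, -2.12132); max(|x|,|y|,|x±y|/√2) = 2.12132 > 1.5 ⇒ ∉ W
candidate 2: n = (-1, 0, -1, 1) → π⊥ ≈ (-0.29289, +1.70711); max(|x|,|y|,|x±y|/√2) = 1.70711 > 1.5 ⇒ ∉ W
candidate 3: n = (1, 0, -1, -1) → π⊥ ≈ (+0.29289, +0.29289); max(|x|,|y|,|x±y|/√2) = 0.41421 ≤ 1.5 ⇒ ∈ W
candidate 4: n = (1, 1, 1, -1) → π⊥ ≈ (-0.41421, -1.00000); max(|x|,|y|,|x±y|/√2) = 1.00000 ≤ 1.5 ⇒ ∈ W
candidate 5: n = (2, 3, 2, -2) → π⊥ ≈ (-1.53553, -1.29289); max(|x|,|y|,|x±y|/√2) = 2.00000 > 1.5 ⇒ ∉ W
candidate 6: n = (0, 1, 1, 0) → π⊥ ≈ (-0.70711, -0.29289); max(|x|,|y|,|x±y|/√2) = 0.70711 ≤ 1.5 ⇒ ∈ W
candidate 7: n = (-1, -2, 2, 2) → π⊥ ≈ (+1.82843, -2.00000); max(|x|,|y|,|x±y|/√2) = 2.70711 > 1.5 ⇒ ∉ W
candidate 8: n = (1, -1, 0, -1) → π⊥ ≈ (+1.00000, -1.41421); max(|x|,|y|,|x±y|/√2) = 1.70711 > 1.5 ⇒ ∉ W
candidate 9: n = (0, 0, 1, 1) → π⊥ ≈ (+0.70711, -0.29289); max(|x|,|y|,|x±y|/√2) = 0.70711 ≤ 1.5 ⇒ ∈ W

3, 4, 6, 9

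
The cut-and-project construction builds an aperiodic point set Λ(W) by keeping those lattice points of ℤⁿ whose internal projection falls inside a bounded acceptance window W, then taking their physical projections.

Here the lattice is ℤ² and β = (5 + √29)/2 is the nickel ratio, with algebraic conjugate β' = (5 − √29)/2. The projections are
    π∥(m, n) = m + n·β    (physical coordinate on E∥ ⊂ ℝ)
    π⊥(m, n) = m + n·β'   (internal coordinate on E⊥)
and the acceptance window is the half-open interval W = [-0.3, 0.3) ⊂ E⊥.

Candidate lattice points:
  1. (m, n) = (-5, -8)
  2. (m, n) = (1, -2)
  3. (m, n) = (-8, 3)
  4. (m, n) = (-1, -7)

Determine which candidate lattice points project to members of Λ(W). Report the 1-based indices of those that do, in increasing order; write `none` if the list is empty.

none

Compute β' = (5−√29)/2 = -0.19258, so π⊥(m,n) = m -0.19258·n.
[1] lift (-5,-8): star map gives -3.45934; window check -0.3 ≤ -3.45934 < 0.3 is false → out
[2] lift (1,-2): star map gives 1.38516; window check -0.3 ≤ 1.38516 < 0.3 is false → out
[3] lift (-8,3): star map gives -8.57775; window check -0.3 ≤ -8.57775 < 0.3 is false → out
[4] lift (-1,-7): star map gives 0.34808; window check -0.3 ≤ 0.34808 < 0.3 is false → out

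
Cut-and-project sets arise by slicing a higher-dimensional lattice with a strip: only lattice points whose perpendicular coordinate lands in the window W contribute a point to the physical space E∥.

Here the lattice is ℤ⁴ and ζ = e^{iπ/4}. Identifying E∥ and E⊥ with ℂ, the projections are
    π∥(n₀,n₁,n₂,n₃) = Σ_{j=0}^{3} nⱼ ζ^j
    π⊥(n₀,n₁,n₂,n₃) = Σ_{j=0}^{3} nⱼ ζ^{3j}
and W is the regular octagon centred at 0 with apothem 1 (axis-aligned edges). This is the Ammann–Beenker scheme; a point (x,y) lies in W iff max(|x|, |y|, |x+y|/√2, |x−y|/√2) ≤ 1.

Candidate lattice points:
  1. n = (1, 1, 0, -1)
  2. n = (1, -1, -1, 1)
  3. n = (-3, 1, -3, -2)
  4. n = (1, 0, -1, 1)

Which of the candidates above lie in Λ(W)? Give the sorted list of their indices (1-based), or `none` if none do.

With ζ = e^{iπ/4} the internal vectors are ζ^0,ζ^3,ζ^6,ζ^9.
candidate 1: n = (1, 1, 0, -1) → π⊥ ≈ (-0.414214, +0.000000); max(|x|,|y|,|x±y|/√2) = 0.414214 ≤ 1 ⇒ ∈ W
candidate 2: n = (1, -1, -1, 1) → π⊥ ≈ (+2.414214, +1.000000); max(|x|,|y|,|x±y|/√2) = 2.414214 > 1 ⇒ ∉ W
candidate 3: n = (-3, 1, -3, -2) → π⊥ ≈ (-5.121320, +2.292893); max(|x|,|y|,|x±y|/√2) = 5.242641 > 1 ⇒ ∉ W
candidate 4: n = (1, 0, -1, 1) → π⊥ ≈ (+1.707107, +1.707107); max(|x|,|y|,|x±y|/√2) = 2.414214 > 1 ⇒ ∉ W

1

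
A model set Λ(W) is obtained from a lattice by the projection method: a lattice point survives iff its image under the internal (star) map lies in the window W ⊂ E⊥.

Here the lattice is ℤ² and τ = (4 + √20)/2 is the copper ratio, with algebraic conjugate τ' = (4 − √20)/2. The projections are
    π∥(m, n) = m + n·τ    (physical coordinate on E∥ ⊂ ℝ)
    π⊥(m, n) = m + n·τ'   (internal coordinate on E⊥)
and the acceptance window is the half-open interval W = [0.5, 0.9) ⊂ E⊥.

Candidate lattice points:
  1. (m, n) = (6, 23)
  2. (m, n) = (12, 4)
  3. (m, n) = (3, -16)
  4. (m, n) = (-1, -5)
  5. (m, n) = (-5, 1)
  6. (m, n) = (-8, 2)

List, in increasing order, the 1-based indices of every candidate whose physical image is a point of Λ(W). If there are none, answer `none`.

1

Numerically τ ≈ 4.2361 and τ' = −1/τ ≈ -0.2361.
[1] lift (6,23): star map gives 0.5704; window check 0.5 ≤ 0.5704 < 0.9 is true → IN Λ
[2] lift (12,4): star map gives 11.0557; window check 0.5 ≤ 11.0557 < 0.9 is false → out
[3] lift (3,-16): star map gives 6.7771; window check 0.5 ≤ 6.7771 < 0.9 is false → out
[4] lift (-1,-5): star map gives 0.1803; window check 0.5 ≤ 0.1803 < 0.9 is false → out
[5] lift (-5,1): star map gives -5.2361; window check 0.5 ≤ -5.2361 < 0.9 is false → out
[6] lift (-8,2): star map gives -8.4721; window check 0.5 ≤ -8.4721 < 0.9 is false → out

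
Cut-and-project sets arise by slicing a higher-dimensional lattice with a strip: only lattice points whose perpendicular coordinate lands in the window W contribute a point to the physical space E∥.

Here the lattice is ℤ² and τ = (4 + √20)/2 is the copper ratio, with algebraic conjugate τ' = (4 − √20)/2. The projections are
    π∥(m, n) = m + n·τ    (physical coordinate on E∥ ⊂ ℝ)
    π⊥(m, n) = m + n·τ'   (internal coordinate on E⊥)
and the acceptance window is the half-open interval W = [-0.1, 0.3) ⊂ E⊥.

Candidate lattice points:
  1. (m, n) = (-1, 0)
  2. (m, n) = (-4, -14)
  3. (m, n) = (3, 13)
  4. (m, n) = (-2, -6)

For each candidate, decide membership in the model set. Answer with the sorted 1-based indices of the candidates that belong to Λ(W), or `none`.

Compute τ' = (4−√20)/2 = -0.2361, so π⊥(m,n) = m -0.2361·n.
#1 (-1,0): internal coord -1 + (0)·τ' = -1.0000; -1.0000 ∉ [-0.1, 0.3) → out
#2 (-4,-14): internal coord -4 + (-14)·τ' = -0.6950; -0.6950 ∉ [-0.1, 0.3) → out
#3 (3,13): internal coord 3 + (13)·τ' = -0.0689; -0.0689 ∈ [-0.1, 0.3) → IN Λ
#4 (-2,-6): internal coord -2 + (-6)·τ' = -0.5836; -0.5836 ∉ [-0.1, 0.3) → out

3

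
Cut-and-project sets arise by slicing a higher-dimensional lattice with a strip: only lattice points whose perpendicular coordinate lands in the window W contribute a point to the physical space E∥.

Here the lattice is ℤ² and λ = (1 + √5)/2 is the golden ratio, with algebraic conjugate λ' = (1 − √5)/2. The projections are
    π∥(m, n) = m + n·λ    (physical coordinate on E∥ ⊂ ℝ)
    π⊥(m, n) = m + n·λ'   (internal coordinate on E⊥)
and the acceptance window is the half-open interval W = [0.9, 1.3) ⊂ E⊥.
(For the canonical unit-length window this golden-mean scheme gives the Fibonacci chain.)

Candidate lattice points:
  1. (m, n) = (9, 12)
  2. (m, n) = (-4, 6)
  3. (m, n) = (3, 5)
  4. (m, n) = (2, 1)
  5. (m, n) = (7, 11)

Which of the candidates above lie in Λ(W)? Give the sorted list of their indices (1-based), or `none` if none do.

none

Numerically λ ≈ 1.61803 and λ' = −1/λ ≈ -0.61803.
[1] lift (9,12): star map gives 1.58359; window check 0.9 ≤ 1.58359 < 1.3 is false → out
[2] lift (-4,6): star map gives -7.70820; window check 0.9 ≤ -7.70820 < 1.3 is false → out
[3] lift (3,5): star map gives -0.09017; window check 0.9 ≤ -0.09017 < 1.3 is false → out
[4] lift (2,1): star map gives 1.38197; window check 0.9 ≤ 1.38197 < 1.3 is false → out
[5] lift (7,11): star map gives 0.20163; window check 0.9 ≤ 0.20163 < 1.3 is false → out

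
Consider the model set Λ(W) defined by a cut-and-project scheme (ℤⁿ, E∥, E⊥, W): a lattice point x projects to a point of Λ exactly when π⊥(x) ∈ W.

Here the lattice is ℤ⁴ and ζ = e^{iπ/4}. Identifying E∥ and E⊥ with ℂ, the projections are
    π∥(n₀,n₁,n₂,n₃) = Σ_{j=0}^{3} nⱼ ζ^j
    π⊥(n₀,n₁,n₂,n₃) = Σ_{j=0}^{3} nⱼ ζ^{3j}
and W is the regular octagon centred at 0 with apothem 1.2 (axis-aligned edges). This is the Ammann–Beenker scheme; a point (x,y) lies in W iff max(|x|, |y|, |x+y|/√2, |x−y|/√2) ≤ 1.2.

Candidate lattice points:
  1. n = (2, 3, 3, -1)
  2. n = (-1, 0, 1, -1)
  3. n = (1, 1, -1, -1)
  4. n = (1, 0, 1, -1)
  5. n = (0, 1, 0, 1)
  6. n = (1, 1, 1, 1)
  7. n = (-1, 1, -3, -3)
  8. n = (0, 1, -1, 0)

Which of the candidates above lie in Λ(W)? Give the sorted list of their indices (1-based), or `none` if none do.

3, 6

π⊥(n) = n₀ + n₁ζ³ + n₂ζ⁶ + n₃ζ⁹ where ζ = e^{iπ/4}.
candidate 1: n = (2, 3, 3, -1) → π⊥ ≈ (-0.828427, -1.585786); max(|x|,|y|,|x±y|/√2) = 1.707107 > 1.2 ⇒ ∉ W
candidate 2: n = (-1, 0, 1, -1) → π⊥ ≈ (-1.707107, -1.707107); max(|x|,|y|,|x±y|/√2) = 2.414214 > 1.2 ⇒ ∉ W
candidate 3: n = (1, 1, -1, -1) → π⊥ ≈ (-0.414214, +1.000000); max(|x|,|y|,|x±y|/√2) = 1.000000 ≤ 1.2 ⇒ ∈ W
candidate 4: n = (1, 0, 1, -1) → π⊥ ≈ (+0.292893, -1.707107); max(|x|,|y|,|x±y|/√2) = 1.707107 > 1.2 ⇒ ∉ W
candidate 5: n = (0, 1, 0, 1) → π⊥ ≈ (+0.000000, +1.414214); max(|x|,|y|,|x±y|/√2) = 1.414214 > 1.2 ⇒ ∉ W
candidate 6: n = (1, 1, 1, 1) → π⊥ ≈ (+1.000000, +0.414214); max(|x|,|y|,|x±y|/√2) = 1.000000 ≤ 1.2 ⇒ ∈ W
candidate 7: n = (-1, 1, -3, -3) → π⊥ ≈ (-3.828427, +1.585786); max(|x|,|y|,|x±y|/√2) = 3.828427 > 1.2 ⇒ ∉ W
candidate 8: n = (0, 1, -1, 0) → π⊥ ≈ (-0.707107, +1.707107); max(|x|,|y|,|x±y|/√2) = 1.707107 > 1.2 ⇒ ∉ W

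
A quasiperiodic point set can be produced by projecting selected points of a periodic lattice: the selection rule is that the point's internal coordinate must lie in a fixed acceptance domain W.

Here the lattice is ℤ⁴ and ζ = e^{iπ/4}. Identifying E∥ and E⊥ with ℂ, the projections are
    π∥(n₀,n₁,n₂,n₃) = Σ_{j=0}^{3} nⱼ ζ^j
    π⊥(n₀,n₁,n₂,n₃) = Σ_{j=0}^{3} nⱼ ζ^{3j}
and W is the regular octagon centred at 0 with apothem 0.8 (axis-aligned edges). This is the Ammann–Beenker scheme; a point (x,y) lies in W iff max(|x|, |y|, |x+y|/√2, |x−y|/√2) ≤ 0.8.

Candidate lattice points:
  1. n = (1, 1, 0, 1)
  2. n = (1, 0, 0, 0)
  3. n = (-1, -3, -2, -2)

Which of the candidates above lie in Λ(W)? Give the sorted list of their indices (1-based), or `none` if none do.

none

π⊥(n) = n₀ + n₁ζ³ + n₂ζ⁶ + n₃ζ⁹ where ζ = e^{iπ/4}.
#1 (1, 1, 0, 1): internal (1.000000, 1.414214); octagon support 1.707107 vs apothem 0.8 → ∉ W
#2 (1, 0, 0, 0): internal (1.000000, 0.000000); octagon support 1.000000 vs apothem 0.8 → ∉ W
#3 (-1, -3, -2, -2): internal (-0.292893, -1.535534); octagon support 1.535534 vs apothem 0.8 → ∉ W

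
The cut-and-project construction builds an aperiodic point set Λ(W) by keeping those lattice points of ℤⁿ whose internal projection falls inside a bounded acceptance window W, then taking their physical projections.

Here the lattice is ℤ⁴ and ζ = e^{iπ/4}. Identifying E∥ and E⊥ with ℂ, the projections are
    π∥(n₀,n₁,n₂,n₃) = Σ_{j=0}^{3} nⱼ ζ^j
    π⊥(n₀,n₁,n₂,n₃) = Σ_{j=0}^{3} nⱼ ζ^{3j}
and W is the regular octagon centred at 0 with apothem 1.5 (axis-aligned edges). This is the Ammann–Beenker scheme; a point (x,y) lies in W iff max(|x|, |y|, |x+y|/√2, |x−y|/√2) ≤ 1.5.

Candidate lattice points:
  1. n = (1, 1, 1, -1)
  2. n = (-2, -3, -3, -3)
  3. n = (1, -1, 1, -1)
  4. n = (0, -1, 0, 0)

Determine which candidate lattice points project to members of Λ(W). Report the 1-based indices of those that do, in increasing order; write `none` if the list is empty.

With ζ = e^{iπ/4} the internal vectors are ζ^0,ζ^3,ζ^6,ζ^9.
candidate 1: n = (1, 1, 1, -1) → π⊥ ≈ (-0.41421, -1.00000); max(|x|,|y|,|x±y|/√2) = 1.00000 ≤ 1.5 ⇒ ∈ W
candidate 2: n = (-2, -3, -3, -3) → π⊥ ≈ (-2.00000, -1.24264); max(|x|,|y|,|x±y|/√2) = 2.29289 > 1.5 ⇒ ∉ W
candidate 3: n = (1, -1, 1, -1) → π⊥ ≈ (+1.00000, -2.41421); max(|x|,|y|,|x±y|/√2) = 2.41421 > 1.5 ⇒ ∉ W
candidate 4: n = (0, -1, 0, 0) → π⊥ ≈ (+0.70711, -0.70711); max(|x|,|y|,|x±y|/√2) = 1.00000 ≤ 1.5 ⇒ ∈ W

1, 4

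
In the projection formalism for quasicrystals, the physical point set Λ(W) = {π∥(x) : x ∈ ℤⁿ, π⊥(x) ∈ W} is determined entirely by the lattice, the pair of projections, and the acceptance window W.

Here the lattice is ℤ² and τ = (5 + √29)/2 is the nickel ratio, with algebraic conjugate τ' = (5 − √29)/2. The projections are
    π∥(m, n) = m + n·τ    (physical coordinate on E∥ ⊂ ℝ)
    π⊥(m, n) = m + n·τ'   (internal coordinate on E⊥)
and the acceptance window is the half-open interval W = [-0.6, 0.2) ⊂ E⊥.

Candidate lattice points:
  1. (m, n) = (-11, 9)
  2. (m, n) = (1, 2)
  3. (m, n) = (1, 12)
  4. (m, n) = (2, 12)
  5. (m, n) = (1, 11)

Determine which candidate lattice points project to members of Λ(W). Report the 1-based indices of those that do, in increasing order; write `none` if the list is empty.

τ' = (5−√29)/2 ≈ -0.1926.
#1 (-11,9): internal coord -11 + (9)·τ' = -12.7332; -12.7332 ∉ [-0.6, 0.2) → out
#2 (1,2): internal coord 1 + (2)·τ' = +0.6148; +0.6148 ∉ [-0.6, 0.2) → out
#3 (1,12): internal coord 1 + (12)·τ' = -1.3110; -1.3110 ∉ [-0.6, 0.2) → out
#4 (2,12): internal coord 2 + (12)·τ' = -0.3110; -0.3110 ∈ [-0.6, 0.2) → IN Λ
#5 (1,11): internal coord 1 + (11)·τ' = -1.1184; -1.1184 ∉ [-0.6, 0.2) → out

4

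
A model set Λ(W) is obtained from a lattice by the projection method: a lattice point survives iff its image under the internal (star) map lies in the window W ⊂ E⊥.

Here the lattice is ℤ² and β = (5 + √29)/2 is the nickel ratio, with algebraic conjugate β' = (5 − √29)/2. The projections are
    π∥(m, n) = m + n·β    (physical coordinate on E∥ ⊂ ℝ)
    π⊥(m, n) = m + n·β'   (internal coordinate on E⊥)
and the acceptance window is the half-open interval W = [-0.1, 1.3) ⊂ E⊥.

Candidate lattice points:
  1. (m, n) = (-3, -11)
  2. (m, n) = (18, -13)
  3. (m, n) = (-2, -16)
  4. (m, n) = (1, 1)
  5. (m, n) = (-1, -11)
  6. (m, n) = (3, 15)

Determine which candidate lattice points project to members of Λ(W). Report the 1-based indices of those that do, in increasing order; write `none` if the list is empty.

3, 4, 5, 6

Numerically β ≈ 5.1926 and β' = −1/β ≈ -0.1926.
#1 (-3,-11): internal coord -3 + (-11)·β' = -0.8816; -0.8816 ∉ [-0.1, 1.3) → out
#2 (18,-13): internal coord 18 + (-13)·β' = +20.5036; +20.5036 ∉ [-0.1, 1.3) → out
#3 (-2,-16): internal coord -2 + (-16)·β' = +1.0813; +1.0813 ∈ [-0.1, 1.3) → IN Λ
#4 (1,1): internal coord 1 + (1)·β' = +0.8074; +0.8074 ∈ [-0.1, 1.3) → IN Λ
#5 (-1,-11): internal coord -1 + (-11)·β' = +1.1184; +1.1184 ∈ [-0.1, 1.3) → IN Λ
#6 (3,15): internal coord 3 + (15)·β' = +0.1113; +0.1113 ∈ [-0.1, 1.3) → IN Λ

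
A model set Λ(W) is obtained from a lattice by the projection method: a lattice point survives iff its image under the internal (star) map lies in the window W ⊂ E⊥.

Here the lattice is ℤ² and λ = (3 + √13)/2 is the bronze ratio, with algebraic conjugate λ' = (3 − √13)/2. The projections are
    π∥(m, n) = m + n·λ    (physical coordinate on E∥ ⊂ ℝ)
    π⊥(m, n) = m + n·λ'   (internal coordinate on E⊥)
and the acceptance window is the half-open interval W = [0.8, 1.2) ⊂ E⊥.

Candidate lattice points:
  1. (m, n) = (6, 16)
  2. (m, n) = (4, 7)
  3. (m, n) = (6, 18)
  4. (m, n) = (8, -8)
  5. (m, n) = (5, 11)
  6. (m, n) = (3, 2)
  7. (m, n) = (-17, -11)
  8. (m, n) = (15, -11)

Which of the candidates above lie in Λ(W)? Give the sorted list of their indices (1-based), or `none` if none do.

1

λ' = (3−√13)/2 ≈ -0.30278.
#1 (6,16): internal coord 6 + (16)·λ' = +1.15559; +1.15559 ∈ [0.8, 1.2) → IN Λ
#2 (4,7): internal coord 4 + (7)·λ' = +1.88057; +1.88057 ∉ [0.8, 1.2) → out
#3 (6,18): internal coord 6 + (18)·λ' = +0.55004; +0.55004 ∉ [0.8, 1.2) → out
#4 (8,-8): internal coord 8 + (-8)·λ' = +10.42221; +10.42221 ∉ [0.8, 1.2) → out
#5 (5,11): internal coord 5 + (11)·λ' = +1.66947; +1.66947 ∉ [0.8, 1.2) → out
#6 (3,2): internal coord 3 + (2)·λ' = +2.39445; +2.39445 ∉ [0.8, 1.2) → out
#7 (-17,-11): internal coord -17 + (-11)·λ' = -13.66947; -13.66947 ∉ [0.8, 1.2) → out
#8 (15,-11): internal coord 15 + (-11)·λ' = +18.33053; +18.33053 ∉ [0.8, 1.2) → out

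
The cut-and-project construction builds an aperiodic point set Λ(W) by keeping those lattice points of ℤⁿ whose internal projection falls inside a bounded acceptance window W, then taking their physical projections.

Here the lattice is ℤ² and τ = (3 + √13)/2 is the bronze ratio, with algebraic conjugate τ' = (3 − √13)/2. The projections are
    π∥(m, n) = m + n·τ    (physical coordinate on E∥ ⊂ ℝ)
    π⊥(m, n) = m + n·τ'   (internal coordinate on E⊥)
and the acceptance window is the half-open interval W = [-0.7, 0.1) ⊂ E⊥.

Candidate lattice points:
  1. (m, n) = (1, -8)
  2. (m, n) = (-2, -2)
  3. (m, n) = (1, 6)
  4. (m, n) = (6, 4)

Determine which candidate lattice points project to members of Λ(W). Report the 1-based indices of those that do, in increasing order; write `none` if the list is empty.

Numerically τ ≈ 3.30278 and τ' = −1/τ ≈ -0.30278.
[1] lift (1,-8): star map gives 3.42221; window check -0.7 ≤ 3.42221 < 0.1 is false → out
[2] lift (-2,-2): star map gives -1.39445; window check -0.7 ≤ -1.39445 < 0.1 is false → out
[3] lift (1,6): star map gives -0.81665; window check -0.7 ≤ -0.81665 < 0.1 is false → out
[4] lift (6,4): star map gives 4.78890; window check -0.7 ≤ 4.78890 < 0.1 is false → out

none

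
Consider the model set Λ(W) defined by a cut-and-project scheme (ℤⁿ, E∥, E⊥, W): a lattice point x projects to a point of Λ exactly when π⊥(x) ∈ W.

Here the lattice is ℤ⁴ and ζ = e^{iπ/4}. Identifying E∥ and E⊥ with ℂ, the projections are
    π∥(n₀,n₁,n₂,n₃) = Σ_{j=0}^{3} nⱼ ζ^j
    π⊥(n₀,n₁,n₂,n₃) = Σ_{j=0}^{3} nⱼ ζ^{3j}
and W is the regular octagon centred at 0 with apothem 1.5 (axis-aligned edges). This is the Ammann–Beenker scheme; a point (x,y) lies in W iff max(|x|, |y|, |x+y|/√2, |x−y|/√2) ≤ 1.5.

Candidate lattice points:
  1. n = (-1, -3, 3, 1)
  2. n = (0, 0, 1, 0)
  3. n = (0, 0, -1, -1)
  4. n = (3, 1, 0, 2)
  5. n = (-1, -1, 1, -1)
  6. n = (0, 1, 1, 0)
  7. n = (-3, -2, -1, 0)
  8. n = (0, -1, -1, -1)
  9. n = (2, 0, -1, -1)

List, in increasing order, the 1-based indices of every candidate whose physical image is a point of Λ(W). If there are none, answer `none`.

2, 3, 6, 8, 9

With ζ = e^{iπ/4} the internal vectors are ζ^0,ζ^3,ζ^6,ζ^9.
#1 (-1, -3, 3, 1): internal (1.828427, -4.414214); octagon support 4.414214 vs apothem 1.5 → ∉ W
#2 (0, 0, 1, 0): internal (0.000000, -1.000000); octagon support 1.000000 vs apothem 1.5 → ∈ W
#3 (0, 0, -1, -1): internal (-0.707107, 0.292893); octagon support 0.707107 vs apothem 1.5 → ∈ W
#4 (3, 1, 0, 2): internal (3.707107, 2.121320); octagon support 4.121320 vs apothem 1.5 → ∉ W
#5 (-1, -1, 1, -1): internal (-1.000000, -2.414214); octagon support 2.414214 vs apothem 1.5 → ∉ W
#6 (0, 1, 1, 0): internal (-0.707107, -0.292893); octagon support 0.707107 vs apothem 1.5 → ∈ W
#7 (-3, -2, -1, 0): internal (-1.585786, -0.414214); octagon support 1.585786 vs apothem 1.5 → ∉ W
#8 (0, -1, -1, -1): internal (0.000000, -0.414214); octagon support 0.414214 vs apothem 1.5 → ∈ W
#9 (2, 0, -1, -1): internal (1.292893, 0.292893); octagon support 1.292893 vs apothem 1.5 → ∈ W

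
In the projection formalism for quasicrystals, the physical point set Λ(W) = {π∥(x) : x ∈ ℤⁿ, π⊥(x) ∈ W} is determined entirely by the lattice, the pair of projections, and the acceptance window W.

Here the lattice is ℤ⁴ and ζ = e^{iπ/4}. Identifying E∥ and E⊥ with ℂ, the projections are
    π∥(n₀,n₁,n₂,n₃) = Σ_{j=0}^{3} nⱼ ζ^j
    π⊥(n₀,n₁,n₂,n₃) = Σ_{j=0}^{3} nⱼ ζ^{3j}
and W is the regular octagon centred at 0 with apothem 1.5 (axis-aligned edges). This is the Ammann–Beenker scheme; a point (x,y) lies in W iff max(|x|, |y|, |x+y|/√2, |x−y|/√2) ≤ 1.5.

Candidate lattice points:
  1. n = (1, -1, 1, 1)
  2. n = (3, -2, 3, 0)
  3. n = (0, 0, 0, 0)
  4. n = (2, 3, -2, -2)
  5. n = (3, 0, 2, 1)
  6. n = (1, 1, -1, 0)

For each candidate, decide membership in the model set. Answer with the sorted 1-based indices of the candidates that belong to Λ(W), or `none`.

3

Internal map: ζ^{3j} for j=0..3 gives (1,0), (−√2/2,√2/2), (0,−1), (√2/2,√2/2).
#1 (1, -1, 1, 1): internal (2.4142, -1.0000); octagon support 2.4142 vs apothem 1.5 → ∉ W
#2 (3, -2, 3, 0): internal (4.4142, -4.4142); octagon support 6.2426 vs apothem 1.5 → ∉ W
#3 (0, 0, 0, 0): internal (0.0000, 0.0000); octagon support 0.0000 vs apothem 1.5 → ∈ W
#4 (2, 3, -2, -2): internal (-1.5355, 2.7071); octagon support 3.0000 vs apothem 1.5 → ∉ W
#5 (3, 0, 2, 1): internal (3.7071, -1.2929); octagon support 3.7071 vs apothem 1.5 → ∉ W
#6 (1, 1, -1, 0): internal (0.2929, 1.7071); octagon support 1.7071 vs apothem 1.5 → ∉ W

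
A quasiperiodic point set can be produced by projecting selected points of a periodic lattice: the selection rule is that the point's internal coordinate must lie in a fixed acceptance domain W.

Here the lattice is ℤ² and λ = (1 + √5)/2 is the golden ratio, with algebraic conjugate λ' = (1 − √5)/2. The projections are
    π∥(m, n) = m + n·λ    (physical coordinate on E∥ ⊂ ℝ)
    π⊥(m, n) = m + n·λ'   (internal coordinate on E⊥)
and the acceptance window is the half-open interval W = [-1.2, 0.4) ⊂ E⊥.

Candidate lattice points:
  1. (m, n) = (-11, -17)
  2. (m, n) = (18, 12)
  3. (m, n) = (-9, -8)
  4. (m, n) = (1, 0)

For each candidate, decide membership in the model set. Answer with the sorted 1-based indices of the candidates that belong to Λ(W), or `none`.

Numerically λ ≈ 1.61803 and λ' = −1/λ ≈ -0.61803.
candidate 1: (m,n)=(-11,-17) → π∥ = -11-17·λ ≈ -38.50658, π⊥ = -11-17·λ' ≈ -0.49342 ∈ [-1.2, 0.4) ⇒ IN Λ
candidate 2: (m,n)=(18,12) → π∥ = 18+12·λ ≈ 37.41641, π⊥ = 18+12·λ' ≈ 10.58359 ∉ [-1.2, 0.4) ⇒ out
candidate 3: (m,n)=(-9,-8) → π∥ = -9-8·λ ≈ -21.94427, π⊥ = -9-8·λ' ≈ -4.05573 ∉ [-1.2, 0.4) ⇒ out
candidate 4: (m,n)=(1,0) → π∥ = 1+0·λ ≈ 1.00000, π⊥ = 1+0·λ' ≈ 1.00000 ∉ [-1.2, 0.4) ⇒ out

1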